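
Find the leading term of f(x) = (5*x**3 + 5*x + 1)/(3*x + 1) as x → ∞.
5*x**2/3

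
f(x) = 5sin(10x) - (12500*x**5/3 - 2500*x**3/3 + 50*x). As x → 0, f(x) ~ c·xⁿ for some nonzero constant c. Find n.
7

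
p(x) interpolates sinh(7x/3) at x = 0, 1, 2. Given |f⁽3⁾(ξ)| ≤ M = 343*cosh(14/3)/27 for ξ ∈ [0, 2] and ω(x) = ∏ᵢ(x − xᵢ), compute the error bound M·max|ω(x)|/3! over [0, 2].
343*sqrt(3)*cosh(14/3)/729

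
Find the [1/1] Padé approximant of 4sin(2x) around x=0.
8*x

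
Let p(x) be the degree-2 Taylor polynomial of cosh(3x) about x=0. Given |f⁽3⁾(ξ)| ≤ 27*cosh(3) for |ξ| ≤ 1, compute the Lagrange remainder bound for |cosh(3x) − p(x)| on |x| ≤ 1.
9*cosh(3)/2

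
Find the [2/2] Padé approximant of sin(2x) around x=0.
2*x/(2*x**2/3 + 1)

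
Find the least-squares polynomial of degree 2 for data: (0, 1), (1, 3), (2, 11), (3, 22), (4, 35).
4/7 + (109/70)x + (25/14)x²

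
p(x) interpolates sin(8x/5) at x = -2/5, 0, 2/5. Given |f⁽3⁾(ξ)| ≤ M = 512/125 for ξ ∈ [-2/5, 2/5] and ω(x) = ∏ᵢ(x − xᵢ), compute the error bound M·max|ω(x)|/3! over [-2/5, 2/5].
4096*sqrt(3)/421875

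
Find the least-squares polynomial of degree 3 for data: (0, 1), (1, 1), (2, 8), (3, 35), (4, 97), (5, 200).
76/63 + (-349/378)x + (-65/36)x² + (215/108)x³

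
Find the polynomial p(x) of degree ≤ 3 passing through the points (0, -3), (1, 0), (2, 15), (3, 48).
x**3 + 3*x**2 - x - 3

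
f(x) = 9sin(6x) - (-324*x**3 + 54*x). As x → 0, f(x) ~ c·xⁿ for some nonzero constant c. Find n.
5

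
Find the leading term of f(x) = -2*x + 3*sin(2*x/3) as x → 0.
-4*x**3/27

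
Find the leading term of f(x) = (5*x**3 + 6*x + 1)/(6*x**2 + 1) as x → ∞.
5*x/6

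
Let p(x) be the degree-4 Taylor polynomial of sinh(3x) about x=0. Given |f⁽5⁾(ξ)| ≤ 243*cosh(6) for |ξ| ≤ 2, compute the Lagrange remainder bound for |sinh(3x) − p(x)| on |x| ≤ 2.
324*cosh(6)/5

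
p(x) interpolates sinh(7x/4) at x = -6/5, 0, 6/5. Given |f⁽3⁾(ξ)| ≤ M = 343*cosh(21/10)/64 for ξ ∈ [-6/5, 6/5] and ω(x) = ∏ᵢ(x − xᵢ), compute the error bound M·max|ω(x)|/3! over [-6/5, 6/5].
343*sqrt(3)*cosh(21/10)/1000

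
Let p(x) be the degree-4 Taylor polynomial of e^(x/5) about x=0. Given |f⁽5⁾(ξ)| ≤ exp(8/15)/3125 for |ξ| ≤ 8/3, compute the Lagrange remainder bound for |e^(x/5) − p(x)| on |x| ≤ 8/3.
4096*exp(8/15)/11390625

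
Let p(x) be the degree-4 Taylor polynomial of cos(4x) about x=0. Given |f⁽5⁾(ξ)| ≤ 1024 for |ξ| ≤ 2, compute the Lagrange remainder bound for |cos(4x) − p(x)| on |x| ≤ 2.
4096/15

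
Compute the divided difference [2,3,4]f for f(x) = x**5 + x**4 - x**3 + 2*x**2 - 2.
333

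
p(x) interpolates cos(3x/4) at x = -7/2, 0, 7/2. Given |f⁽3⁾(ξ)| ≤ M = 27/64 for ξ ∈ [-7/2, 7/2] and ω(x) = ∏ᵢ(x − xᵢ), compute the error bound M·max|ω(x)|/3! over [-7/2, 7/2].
343*sqrt(3)/512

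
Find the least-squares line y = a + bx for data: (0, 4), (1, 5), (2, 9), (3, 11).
a = 7/2, b = 5/2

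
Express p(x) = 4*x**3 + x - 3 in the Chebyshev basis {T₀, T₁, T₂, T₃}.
(-3)T₀ + (4)T₁ + T₃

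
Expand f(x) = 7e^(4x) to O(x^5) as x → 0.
7 + 28*x + 56*x**2 + 224*x**3/3 + 224*x**4/3 + O(x**5)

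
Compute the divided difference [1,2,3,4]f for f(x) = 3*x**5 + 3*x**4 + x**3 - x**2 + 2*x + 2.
226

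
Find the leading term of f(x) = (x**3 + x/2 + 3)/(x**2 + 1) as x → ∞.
x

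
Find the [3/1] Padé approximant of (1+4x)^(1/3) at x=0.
(-64*x**3/81 + 16*x**2/9 + 4*x + 1)/(8*x/3 + 1)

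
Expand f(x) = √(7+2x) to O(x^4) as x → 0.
sqrt(7) + sqrt(7)*x/7 - sqrt(7)*x**2/98 + sqrt(7)*x**3/686 + O(x**4)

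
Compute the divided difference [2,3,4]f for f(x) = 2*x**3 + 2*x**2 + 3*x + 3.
20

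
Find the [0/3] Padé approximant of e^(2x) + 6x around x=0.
1/(-1444*x**3/3 + 62*x**2 - 8*x + 1)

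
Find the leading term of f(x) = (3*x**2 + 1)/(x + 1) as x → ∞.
3*x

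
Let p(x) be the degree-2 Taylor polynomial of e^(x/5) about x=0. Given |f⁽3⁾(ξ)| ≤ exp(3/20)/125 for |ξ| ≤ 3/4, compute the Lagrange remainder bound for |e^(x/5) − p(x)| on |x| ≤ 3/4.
9*exp(3/20)/16000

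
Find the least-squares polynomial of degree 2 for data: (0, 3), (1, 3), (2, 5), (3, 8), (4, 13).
104/35 + (-9/14)x + (11/14)x²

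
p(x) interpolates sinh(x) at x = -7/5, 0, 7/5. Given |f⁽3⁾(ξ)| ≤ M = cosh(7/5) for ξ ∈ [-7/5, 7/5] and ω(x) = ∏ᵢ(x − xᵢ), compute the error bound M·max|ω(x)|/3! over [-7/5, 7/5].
343*sqrt(3)*cosh(7/5)/3375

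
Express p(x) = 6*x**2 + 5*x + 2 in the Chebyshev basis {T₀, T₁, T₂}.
(5)T₀ + (5)T₁ + (3)T₂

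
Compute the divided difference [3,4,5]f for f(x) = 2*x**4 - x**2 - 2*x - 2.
193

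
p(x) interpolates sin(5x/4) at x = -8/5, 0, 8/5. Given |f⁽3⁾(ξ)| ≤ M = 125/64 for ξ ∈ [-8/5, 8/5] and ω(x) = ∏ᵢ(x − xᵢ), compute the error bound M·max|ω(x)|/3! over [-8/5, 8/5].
8*sqrt(3)/27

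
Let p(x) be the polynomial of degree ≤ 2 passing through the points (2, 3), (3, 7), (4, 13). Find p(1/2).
3/4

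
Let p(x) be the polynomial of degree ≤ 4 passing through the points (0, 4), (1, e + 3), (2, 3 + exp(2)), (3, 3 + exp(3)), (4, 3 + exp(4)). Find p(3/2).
-5*exp(3)/32 + 15*e/32 + 3*exp(4)/128 + 379/128 + 45*exp(2)/64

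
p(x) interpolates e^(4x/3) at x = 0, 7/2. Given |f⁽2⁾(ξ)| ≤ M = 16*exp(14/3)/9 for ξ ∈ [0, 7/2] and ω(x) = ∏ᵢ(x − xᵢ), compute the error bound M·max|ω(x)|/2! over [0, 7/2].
49*exp(14/3)/18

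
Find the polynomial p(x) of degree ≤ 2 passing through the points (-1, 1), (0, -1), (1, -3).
-2*x - 1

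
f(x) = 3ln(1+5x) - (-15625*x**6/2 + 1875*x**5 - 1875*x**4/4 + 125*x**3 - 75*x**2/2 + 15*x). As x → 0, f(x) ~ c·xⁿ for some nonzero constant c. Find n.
7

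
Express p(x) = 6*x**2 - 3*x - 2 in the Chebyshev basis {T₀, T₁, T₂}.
T₀ + (-3)T₁ + (3)T₂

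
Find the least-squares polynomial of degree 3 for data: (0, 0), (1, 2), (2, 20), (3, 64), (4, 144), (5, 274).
-8/63 + (-254/189)x + (124/63)x² + (50/27)x³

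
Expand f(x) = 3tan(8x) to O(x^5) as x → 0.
24*x + 512*x**3 + O(x**5)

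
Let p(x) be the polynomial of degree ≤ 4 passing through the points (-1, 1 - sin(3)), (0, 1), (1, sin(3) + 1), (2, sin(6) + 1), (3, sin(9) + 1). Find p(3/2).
15*sin(6)/32 - 5*sin(9)/128 + 87*sin(3)/128 + 1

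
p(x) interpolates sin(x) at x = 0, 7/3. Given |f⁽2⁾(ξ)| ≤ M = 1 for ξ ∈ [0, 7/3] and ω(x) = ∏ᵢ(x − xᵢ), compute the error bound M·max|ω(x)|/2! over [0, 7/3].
49/72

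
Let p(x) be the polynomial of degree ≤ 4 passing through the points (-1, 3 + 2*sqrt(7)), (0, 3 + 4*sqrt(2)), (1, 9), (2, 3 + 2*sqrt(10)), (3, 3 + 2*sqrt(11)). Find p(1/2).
-5*sqrt(10)/16 - 5*sqrt(7)/64 + 3*sqrt(11)/64 + 15*sqrt(2)/8 + 231/32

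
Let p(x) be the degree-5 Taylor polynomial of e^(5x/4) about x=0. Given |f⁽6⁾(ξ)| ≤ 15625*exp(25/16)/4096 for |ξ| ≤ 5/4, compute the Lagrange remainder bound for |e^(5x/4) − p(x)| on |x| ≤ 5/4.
48828125*exp(25/16)/2415919104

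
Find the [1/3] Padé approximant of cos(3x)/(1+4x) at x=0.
(1 - 15*x/16)/(441*x**3/32 + 3*x**2/4 + 49*x/16 + 1)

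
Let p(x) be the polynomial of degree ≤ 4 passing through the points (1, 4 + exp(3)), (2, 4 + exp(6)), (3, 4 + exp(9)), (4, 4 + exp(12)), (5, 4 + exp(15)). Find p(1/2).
-45*exp(12)/32 - 105*exp(6)/32 + 4 + 315*exp(3)/128 + 189*exp(9)/64 + 35*exp(15)/128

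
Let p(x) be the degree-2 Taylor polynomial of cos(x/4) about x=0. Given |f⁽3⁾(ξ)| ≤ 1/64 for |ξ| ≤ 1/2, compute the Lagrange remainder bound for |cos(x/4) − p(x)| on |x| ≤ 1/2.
1/3072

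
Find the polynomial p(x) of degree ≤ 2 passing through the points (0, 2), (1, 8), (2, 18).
2*x**2 + 4*x + 2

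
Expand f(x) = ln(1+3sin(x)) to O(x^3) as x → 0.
3*x - 9*x**2/2 + O(x**3)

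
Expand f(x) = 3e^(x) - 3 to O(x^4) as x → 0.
3*x + 3*x**2/2 + x**3/2 + O(x**4)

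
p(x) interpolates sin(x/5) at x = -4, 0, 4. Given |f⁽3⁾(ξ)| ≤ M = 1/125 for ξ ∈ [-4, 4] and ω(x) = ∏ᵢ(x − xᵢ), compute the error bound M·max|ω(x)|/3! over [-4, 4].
64*sqrt(3)/3375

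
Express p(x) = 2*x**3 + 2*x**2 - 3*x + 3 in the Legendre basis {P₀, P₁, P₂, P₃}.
(11/3)P₀ + (-9/5)P₁ + (4/3)P₂ + (4/5)P₃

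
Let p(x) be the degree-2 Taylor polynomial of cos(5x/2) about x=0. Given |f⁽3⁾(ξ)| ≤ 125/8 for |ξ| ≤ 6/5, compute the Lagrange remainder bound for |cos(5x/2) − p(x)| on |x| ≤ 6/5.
9/2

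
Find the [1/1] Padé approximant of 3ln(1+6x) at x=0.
18*x/(3*x + 1)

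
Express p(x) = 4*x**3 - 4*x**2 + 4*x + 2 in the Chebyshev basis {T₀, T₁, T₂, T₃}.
(7)T₁ + (-2)T₂ + T₃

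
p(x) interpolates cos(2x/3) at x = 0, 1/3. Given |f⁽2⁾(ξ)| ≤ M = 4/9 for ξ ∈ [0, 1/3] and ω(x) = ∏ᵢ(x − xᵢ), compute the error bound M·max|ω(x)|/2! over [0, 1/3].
1/162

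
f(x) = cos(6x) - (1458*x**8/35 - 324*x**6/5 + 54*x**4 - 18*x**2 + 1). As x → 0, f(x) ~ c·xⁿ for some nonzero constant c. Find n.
10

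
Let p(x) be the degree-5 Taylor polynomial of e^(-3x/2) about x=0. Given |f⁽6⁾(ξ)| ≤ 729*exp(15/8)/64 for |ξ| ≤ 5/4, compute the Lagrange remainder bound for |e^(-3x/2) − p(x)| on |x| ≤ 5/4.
253125*exp(15/8)/4194304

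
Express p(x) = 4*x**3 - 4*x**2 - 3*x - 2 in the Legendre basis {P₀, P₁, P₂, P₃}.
(-10/3)P₀ + (-3/5)P₁ + (-8/3)P₂ + (8/5)P₃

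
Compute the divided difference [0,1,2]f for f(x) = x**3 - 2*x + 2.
3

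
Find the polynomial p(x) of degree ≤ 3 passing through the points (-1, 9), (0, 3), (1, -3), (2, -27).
-3*x**3 - 3*x + 3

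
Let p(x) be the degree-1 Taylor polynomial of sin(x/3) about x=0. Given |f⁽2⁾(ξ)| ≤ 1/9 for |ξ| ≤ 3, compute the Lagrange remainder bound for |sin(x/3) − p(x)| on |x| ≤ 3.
1/2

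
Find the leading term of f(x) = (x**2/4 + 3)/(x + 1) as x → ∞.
x/4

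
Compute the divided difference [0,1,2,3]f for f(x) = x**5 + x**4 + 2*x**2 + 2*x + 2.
31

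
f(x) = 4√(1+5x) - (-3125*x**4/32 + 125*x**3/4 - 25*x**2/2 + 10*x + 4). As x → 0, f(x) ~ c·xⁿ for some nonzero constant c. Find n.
5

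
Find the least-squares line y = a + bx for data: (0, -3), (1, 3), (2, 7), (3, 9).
a = -2, b = 4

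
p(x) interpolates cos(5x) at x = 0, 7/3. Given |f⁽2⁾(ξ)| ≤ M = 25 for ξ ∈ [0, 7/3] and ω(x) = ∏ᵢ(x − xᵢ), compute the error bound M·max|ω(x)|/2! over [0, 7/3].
1225/72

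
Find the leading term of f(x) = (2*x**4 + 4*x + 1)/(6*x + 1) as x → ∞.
x**3/3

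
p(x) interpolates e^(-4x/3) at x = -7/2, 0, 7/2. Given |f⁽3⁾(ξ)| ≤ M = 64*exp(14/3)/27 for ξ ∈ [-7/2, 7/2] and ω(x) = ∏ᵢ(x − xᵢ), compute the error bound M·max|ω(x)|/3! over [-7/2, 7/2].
2744*sqrt(3)*exp(14/3)/729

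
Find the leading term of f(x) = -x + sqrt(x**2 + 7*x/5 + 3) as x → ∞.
7/10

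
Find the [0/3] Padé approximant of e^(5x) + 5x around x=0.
1/(-4625*x**3/6 + 175*x**2/2 - 10*x + 1)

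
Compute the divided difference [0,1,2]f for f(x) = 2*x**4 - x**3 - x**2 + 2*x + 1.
10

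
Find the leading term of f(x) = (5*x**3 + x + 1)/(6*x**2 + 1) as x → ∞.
5*x/6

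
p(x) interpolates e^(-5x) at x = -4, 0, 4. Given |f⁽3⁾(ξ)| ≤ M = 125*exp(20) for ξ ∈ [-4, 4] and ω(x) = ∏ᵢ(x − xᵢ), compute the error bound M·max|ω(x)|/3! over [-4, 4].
8000*sqrt(3)*exp(20)/27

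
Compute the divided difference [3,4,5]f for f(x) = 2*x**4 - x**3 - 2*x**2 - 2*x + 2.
180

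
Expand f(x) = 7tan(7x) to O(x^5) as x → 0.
49*x + 2401*x**3/3 + O(x**5)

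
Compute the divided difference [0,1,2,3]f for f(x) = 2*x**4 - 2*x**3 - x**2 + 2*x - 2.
10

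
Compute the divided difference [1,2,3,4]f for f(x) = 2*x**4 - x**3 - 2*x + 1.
19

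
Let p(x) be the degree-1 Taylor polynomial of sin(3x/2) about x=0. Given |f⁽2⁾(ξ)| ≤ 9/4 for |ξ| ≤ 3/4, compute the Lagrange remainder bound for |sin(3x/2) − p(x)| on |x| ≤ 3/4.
81/128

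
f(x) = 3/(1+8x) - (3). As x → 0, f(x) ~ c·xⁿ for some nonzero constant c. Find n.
1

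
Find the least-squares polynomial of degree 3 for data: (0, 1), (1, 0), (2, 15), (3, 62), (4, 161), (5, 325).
67/63 + (-1339/378)x + (-113/252)x² + (305/108)x³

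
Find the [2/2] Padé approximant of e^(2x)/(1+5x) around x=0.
(122*x**2/171 + 77*x/57 + 1)/(-553*x**2/171 + 248*x/57 + 1)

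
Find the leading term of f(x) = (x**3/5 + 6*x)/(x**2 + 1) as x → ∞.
x/5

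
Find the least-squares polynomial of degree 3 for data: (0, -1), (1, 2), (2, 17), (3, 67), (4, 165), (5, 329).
-16/21 + (2/9)x + (-97/84)x² + (103/36)x³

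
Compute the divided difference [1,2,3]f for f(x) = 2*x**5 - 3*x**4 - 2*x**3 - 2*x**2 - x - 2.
91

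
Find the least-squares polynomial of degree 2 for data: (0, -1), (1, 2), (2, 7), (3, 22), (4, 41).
-3/5 + (-8/5)x + (3)x²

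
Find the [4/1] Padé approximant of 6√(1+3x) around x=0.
(729*x**4/320 - 81*x**3/20 + 243*x**2/20 + 108*x/5 + 6)/(21*x/10 + 1)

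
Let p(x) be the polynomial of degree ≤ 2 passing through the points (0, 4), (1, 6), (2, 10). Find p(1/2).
19/4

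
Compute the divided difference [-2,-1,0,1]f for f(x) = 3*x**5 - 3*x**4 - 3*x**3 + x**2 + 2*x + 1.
18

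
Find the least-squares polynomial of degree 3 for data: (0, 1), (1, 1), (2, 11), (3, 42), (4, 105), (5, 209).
67/63 + (-377/189)x + (1/63)x² + (47/27)x³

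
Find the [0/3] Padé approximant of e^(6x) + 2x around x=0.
1/(-260*x**3 + 46*x**2 - 8*x + 1)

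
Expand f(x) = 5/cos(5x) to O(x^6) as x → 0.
5 + 125*x**2/2 + 15625*x**4/24 + O(x**6)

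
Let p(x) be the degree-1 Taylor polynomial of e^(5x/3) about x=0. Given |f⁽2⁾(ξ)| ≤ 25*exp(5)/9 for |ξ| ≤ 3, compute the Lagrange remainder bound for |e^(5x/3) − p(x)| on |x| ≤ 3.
25*exp(5)/2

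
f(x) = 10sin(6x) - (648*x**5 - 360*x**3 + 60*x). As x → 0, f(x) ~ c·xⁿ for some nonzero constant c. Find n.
7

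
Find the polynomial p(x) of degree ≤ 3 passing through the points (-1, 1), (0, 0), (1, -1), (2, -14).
-2*x**3 + x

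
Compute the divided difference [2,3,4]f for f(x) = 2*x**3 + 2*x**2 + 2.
20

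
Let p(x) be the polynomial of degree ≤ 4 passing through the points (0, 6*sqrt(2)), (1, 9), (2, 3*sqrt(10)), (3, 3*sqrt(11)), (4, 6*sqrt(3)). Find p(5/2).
-45/32 - 15*sqrt(3)/64 + 9*sqrt(2)/64 + 45*sqrt(11)/32 + 135*sqrt(10)/64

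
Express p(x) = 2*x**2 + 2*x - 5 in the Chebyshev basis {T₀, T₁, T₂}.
(-4)T₀ + (2)T₁ + T₂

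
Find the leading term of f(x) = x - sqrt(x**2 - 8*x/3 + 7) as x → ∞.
4/3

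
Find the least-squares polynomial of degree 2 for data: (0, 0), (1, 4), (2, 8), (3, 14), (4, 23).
11/35 + (76/35)x + (6/7)x²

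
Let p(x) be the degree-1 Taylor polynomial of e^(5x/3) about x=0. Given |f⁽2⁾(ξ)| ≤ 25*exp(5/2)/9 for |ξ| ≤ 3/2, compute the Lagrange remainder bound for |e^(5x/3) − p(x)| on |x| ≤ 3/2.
25*exp(5/2)/8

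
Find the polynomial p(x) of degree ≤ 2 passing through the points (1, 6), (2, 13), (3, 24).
2*x**2 + x + 3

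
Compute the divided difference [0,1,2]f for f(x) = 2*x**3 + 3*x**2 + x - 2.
9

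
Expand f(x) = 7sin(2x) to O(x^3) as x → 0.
14*x + O(x**3)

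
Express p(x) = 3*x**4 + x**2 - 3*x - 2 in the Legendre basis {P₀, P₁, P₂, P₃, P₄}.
(-16/15)P₀ + (-3)P₁ + (50/21)P₂ + (24/35)P₄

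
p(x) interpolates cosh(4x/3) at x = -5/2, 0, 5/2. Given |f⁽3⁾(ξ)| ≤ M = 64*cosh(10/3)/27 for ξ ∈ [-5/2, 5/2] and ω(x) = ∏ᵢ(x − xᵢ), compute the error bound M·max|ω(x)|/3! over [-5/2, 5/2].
1000*sqrt(3)*cosh(10/3)/729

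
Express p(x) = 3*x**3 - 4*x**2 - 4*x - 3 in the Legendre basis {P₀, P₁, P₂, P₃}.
(-13/3)P₀ + (-11/5)P₁ + (-8/3)P₂ + (6/5)P₃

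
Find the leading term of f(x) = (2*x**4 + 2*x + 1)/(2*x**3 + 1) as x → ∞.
x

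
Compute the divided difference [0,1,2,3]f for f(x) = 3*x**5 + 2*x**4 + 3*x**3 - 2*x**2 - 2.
90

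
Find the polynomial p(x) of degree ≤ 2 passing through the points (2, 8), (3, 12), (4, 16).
4*x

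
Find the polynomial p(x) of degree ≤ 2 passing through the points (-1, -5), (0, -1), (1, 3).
4*x - 1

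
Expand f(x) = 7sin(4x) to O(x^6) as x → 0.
28*x - 224*x**3/3 + 896*x**5/15 + O(x**6)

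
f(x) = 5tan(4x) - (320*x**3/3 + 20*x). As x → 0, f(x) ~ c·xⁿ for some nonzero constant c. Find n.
5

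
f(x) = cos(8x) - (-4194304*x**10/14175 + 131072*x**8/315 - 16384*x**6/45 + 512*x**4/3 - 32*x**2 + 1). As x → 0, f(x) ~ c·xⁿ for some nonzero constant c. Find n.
12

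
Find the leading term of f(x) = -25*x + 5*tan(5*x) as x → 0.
625*x**3/3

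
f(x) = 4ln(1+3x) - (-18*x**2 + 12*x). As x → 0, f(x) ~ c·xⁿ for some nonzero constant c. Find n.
3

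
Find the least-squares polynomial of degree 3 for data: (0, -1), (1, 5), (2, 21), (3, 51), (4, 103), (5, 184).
-71/63 + (1679/378)x + (253/252)x² + (119/108)x³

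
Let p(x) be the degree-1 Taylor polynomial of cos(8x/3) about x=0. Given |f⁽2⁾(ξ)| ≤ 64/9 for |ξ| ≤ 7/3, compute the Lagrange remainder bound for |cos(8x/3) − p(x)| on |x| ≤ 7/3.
1568/81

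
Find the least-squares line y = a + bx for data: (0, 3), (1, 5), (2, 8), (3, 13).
a = 23/10, b = 33/10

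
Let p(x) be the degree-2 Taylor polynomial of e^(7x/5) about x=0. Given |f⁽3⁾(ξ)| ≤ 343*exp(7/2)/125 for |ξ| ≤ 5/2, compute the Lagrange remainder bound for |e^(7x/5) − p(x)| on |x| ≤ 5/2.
343*exp(7/2)/48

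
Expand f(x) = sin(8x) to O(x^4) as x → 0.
8*x - 256*x**3/3 + O(x**4)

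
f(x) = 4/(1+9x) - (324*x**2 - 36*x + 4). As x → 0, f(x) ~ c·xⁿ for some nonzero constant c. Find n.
3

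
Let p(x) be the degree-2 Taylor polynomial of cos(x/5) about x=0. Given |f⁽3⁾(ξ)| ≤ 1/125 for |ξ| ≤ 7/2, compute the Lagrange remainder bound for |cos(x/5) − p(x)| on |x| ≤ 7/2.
343/6000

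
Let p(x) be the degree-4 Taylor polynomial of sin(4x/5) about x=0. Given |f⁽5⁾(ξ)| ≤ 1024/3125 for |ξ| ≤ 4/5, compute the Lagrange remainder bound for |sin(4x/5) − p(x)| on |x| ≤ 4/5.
131072/146484375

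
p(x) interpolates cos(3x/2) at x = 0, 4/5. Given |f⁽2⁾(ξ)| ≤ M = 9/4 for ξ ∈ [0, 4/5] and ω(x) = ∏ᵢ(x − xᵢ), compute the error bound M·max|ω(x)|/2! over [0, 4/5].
9/50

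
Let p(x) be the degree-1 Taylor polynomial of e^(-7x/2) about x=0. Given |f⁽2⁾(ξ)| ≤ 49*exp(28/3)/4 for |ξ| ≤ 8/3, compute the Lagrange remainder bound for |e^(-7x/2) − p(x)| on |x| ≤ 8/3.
392*exp(28/3)/9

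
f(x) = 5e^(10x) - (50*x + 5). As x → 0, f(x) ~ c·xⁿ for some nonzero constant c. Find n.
2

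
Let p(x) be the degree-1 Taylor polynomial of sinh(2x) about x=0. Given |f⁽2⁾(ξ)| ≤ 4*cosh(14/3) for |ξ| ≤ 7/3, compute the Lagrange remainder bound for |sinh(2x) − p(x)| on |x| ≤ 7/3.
98*cosh(14/3)/9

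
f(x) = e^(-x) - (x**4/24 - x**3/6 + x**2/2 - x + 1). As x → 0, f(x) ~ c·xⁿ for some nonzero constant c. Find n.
5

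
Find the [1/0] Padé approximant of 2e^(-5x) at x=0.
2 - 10*x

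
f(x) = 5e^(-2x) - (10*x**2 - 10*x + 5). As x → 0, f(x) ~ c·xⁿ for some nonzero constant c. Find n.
3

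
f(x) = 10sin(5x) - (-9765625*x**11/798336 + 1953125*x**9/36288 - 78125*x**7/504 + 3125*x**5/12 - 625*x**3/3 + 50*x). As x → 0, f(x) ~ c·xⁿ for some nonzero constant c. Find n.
13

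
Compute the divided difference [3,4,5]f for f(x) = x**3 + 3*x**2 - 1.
15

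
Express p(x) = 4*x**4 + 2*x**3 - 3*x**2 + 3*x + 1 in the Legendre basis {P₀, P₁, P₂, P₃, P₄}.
(4/5)P₀ + (21/5)P₁ + (2/7)P₂ + (4/5)P₃ + (32/35)P₄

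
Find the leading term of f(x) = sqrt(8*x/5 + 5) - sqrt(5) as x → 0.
4*sqrt(5)*x/25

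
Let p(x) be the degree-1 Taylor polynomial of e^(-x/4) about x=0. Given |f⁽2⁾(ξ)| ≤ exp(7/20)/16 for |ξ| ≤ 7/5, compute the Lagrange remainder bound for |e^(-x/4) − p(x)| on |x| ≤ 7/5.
49*exp(7/20)/800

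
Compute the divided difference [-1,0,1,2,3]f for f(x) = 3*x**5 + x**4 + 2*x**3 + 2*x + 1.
16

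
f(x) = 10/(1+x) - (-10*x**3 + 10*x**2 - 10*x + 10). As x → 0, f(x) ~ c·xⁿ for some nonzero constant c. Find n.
4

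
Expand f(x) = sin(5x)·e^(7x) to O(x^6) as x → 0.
5*x + 35*x**2 + 305*x**3/3 + 140*x**4 + 95*x**5/6 + O(x**6)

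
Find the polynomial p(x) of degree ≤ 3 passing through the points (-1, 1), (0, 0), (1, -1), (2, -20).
-3*x**3 + 2*x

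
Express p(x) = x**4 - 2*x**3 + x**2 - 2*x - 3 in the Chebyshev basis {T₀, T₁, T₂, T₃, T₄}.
(-17/8)T₀ + (-7/2)T₁ + T₂ + (-1/2)T₃ + (1/8)T₄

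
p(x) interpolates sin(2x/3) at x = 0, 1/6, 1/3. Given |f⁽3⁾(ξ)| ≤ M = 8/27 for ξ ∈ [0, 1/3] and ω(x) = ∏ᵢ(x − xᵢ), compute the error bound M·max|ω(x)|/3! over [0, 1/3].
sqrt(3)/19683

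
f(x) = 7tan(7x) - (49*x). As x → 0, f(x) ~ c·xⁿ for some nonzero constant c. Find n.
3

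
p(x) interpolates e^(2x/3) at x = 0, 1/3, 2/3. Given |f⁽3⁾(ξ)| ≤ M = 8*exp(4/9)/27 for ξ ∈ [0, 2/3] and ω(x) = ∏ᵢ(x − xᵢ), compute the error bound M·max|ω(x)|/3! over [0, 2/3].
8*sqrt(3)*exp(4/9)/19683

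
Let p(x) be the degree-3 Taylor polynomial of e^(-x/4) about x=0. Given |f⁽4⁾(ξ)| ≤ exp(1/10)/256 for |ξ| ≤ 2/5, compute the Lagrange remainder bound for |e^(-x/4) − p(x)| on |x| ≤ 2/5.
exp(1/10)/240000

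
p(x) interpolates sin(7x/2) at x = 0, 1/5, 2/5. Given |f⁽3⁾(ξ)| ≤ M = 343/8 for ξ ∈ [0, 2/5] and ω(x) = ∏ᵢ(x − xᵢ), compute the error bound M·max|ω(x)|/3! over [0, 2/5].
343*sqrt(3)/27000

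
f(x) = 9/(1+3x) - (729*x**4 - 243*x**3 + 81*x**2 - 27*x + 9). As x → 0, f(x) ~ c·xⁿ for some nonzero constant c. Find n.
5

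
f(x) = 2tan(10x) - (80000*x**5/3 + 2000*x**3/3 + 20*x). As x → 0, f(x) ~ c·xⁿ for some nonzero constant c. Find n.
7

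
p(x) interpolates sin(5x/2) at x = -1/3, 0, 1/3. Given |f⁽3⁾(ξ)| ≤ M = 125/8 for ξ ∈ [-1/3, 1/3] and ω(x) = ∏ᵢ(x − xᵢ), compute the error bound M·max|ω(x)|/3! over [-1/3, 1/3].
125*sqrt(3)/5832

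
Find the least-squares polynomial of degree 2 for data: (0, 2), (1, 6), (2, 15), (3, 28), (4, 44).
9/5 + (13/5)x + (2)x²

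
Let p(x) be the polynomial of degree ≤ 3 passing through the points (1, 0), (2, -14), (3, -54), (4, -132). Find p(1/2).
1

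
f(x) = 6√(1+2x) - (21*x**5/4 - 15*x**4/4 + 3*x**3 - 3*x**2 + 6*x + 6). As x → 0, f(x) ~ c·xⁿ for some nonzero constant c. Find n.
6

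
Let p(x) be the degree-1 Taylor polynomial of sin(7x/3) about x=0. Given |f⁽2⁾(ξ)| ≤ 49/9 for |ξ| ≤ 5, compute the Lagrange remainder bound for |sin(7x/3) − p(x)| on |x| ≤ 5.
1225/18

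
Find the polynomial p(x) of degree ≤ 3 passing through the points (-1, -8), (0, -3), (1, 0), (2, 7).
x**3 - x**2 + 3*x - 3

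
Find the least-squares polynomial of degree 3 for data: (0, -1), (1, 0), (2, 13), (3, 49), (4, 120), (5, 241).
-143/126 + (29/108)x + (-211/252)x² + (113/54)x³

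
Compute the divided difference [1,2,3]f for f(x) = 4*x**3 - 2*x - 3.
24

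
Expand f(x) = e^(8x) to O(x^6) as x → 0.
1 + 8*x + 32*x**2 + 256*x**3/3 + 512*x**4/3 + 4096*x**5/15 + O(x**6)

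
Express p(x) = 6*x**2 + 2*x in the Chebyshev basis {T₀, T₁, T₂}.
(3)T₀ + (2)T₁ + (3)T₂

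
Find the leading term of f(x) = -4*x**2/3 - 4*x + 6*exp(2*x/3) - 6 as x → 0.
8*x**3/27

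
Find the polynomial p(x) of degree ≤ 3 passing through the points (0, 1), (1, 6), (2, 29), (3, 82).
2*x**3 + 3*x**2 + 1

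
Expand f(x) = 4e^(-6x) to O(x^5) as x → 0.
4 - 24*x + 72*x**2 - 144*x**3 + 216*x**4 + O(x**5)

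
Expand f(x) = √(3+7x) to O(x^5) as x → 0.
sqrt(3) + 7*sqrt(3)*x/6 - 49*sqrt(3)*x**2/72 + 343*sqrt(3)*x**3/432 - 12005*sqrt(3)*x**4/10368 + O(x**5)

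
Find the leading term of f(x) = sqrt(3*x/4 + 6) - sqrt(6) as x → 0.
sqrt(6)*x/16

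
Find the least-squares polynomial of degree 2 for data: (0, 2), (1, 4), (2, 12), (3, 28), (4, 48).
66/35 + (-34/35)x + (22/7)x²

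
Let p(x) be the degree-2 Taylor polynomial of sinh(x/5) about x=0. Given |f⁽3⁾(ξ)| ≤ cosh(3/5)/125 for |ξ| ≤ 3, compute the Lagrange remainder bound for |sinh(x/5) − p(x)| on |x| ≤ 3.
9*cosh(3/5)/250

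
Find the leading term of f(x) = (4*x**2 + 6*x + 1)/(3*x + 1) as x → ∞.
4*x/3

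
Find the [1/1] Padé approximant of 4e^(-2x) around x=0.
(4 - 4*x)/(x + 1)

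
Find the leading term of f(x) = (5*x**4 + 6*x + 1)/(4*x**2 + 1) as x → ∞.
5*x**2/4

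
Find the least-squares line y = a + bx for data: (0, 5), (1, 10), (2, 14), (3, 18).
a = 53/10, b = 43/10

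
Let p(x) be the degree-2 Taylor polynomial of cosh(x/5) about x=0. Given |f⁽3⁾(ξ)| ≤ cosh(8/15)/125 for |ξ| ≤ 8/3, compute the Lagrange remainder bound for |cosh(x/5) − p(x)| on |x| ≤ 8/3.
256*cosh(8/15)/10125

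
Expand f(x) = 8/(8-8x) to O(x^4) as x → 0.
1 + x + x**2 + x**3 + O(x**4)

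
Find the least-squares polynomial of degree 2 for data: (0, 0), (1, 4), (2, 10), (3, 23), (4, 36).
-1/35 + (137/70)x + (25/14)x²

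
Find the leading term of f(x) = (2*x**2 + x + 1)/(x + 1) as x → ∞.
2*x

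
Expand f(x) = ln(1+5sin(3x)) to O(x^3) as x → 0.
15*x - 225*x**2/2 + O(x**3)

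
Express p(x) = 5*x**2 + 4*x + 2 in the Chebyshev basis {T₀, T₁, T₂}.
(9/2)T₀ + (4)T₁ + (5/2)T₂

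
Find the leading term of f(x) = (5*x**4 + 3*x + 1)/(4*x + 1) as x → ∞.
5*x**3/4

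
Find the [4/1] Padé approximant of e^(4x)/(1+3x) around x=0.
(13024*x**4/1065 + 1888*x**3/213 + 2712*x**2/355 + 1292*x/355 + 1)/(937*x/355 + 1)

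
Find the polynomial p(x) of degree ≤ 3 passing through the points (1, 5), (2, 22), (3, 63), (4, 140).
2*x**3 + 3*x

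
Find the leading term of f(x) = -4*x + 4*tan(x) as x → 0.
4*x**3/3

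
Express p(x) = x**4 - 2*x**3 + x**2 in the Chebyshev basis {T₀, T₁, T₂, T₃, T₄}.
(7/8)T₀ + (-3/2)T₁ + T₂ + (-1/2)T₃ + (1/8)T₄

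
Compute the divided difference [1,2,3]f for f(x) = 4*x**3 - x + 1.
24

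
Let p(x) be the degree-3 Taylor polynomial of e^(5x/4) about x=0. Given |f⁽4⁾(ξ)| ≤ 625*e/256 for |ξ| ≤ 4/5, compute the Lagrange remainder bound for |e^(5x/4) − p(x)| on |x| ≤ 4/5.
e/24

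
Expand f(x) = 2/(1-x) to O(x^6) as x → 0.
2 + 2*x + 2*x**2 + 2*x**3 + 2*x**4 + 2*x**5 + O(x**6)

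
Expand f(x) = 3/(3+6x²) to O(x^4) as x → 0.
1 - 2*x**2 + O(x**4)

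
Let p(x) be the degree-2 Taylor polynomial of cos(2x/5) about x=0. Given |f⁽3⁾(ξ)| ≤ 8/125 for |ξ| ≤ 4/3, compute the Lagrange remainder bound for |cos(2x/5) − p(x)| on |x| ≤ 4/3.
256/10125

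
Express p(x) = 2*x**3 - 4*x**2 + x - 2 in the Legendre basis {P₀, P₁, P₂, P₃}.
(-10/3)P₀ + (11/5)P₁ + (-8/3)P₂ + (4/5)P₃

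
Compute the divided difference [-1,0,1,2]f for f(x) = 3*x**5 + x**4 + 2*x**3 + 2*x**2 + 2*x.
19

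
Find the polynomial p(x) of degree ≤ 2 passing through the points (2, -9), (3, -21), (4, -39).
-3*x**2 + 3*x - 3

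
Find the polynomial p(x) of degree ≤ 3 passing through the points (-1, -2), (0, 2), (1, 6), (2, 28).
3*x**3 + x + 2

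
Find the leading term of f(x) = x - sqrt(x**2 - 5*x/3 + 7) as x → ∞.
5/6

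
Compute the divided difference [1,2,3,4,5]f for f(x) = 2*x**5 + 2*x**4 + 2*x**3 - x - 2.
32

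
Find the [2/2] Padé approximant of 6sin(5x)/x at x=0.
(30 - 175*x**2/2)/(5*x**2/4 + 1)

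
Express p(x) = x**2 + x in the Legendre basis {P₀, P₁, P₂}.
(1/3)P₀ + P₁ + (2/3)P₂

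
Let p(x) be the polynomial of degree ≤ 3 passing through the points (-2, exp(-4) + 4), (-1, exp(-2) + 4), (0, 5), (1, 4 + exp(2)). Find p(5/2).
5*(-25*exp(4) - 7 + 27*exp(2) + 21*exp(6))*exp(-4)/16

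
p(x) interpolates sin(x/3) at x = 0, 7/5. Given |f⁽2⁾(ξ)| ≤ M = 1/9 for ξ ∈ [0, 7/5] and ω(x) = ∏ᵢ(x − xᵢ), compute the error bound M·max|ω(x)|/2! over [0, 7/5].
49/1800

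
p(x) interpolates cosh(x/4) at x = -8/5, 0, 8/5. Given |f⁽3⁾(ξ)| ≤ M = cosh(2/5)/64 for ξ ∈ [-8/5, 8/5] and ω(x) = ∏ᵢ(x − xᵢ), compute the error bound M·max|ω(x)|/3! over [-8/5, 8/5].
8*sqrt(3)*cosh(2/5)/3375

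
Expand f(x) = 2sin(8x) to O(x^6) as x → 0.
16*x - 512*x**3/3 + 8192*x**5/15 + O(x**6)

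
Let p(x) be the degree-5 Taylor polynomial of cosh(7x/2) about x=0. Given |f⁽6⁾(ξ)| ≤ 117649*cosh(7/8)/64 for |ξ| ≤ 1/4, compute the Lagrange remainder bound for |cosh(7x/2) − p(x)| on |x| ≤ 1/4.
117649*cosh(7/8)/188743680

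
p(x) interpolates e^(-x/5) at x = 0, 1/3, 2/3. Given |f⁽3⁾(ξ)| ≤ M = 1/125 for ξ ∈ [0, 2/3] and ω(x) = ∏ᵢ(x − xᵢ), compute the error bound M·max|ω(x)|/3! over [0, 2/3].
sqrt(3)/91125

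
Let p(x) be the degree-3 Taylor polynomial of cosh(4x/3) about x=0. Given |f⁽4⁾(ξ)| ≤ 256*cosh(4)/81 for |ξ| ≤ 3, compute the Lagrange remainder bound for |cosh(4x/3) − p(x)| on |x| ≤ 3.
32*cosh(4)/3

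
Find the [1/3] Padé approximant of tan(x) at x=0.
x/(1 - x**2/3)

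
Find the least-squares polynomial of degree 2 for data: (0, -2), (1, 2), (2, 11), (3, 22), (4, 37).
-76/35 + (103/35)x + (12/7)x²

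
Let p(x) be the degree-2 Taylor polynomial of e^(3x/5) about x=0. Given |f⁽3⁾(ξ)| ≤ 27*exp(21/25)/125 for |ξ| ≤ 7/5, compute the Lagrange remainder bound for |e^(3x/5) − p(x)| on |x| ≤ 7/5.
3087*exp(21/25)/31250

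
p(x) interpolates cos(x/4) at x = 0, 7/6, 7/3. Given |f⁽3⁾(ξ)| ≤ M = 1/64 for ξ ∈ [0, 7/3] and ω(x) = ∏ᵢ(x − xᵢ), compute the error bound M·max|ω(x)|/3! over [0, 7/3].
343*sqrt(3)/373248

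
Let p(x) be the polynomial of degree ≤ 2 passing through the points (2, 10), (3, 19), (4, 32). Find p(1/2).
4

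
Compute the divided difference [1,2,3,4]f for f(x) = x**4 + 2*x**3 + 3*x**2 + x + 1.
12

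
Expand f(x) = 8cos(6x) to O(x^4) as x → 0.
8 - 144*x**2 + O(x**4)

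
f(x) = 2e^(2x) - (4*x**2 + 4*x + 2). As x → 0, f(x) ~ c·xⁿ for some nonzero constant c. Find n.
3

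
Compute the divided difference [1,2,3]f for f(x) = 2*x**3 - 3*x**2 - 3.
9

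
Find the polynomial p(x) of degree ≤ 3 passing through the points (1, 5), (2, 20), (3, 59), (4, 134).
2*x**3 + x + 2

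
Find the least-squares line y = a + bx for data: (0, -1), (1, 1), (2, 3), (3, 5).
a = -1, b = 2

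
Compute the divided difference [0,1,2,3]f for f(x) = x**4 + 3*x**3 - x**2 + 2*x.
9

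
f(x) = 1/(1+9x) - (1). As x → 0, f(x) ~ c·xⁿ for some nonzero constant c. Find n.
1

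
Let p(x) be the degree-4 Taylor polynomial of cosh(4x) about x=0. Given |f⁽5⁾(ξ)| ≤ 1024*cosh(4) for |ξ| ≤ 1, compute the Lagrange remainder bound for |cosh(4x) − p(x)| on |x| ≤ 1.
128*cosh(4)/15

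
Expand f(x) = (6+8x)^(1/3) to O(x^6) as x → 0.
6**(1/3) + 4*6**(1/3)*x/9 - 16*6**(1/3)*x**2/81 + 320*6**(1/3)*x**3/2187 - 2560*6**(1/3)*x**4/19683 + 22528*6**(1/3)*x**5/177147 + O(x**6)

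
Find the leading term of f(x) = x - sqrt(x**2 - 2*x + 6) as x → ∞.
1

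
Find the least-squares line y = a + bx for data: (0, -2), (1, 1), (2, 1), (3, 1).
a = -11/10, b = 9/10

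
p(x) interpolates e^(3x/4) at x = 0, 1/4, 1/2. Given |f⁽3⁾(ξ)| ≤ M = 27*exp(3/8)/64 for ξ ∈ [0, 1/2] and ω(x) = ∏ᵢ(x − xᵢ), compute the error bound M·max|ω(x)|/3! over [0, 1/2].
sqrt(3)*exp(3/8)/4096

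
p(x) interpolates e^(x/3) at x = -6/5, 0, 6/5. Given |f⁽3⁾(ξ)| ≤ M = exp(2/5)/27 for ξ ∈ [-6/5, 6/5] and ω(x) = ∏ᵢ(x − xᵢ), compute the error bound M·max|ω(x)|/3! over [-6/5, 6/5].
8*sqrt(3)*exp(2/5)/3375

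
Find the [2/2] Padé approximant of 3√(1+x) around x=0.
(15*x**2/16 + 15*x/4 + 3)/(x**2/16 + 3*x/4 + 1)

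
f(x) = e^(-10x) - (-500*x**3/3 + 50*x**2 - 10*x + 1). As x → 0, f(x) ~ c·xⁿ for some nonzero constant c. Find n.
4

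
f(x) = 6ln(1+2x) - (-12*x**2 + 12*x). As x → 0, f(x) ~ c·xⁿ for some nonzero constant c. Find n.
3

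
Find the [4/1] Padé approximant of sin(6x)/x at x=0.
324*x**4/5 - 36*x**2 + 6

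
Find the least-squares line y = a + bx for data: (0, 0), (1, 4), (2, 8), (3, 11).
a = 1/5, b = 37/10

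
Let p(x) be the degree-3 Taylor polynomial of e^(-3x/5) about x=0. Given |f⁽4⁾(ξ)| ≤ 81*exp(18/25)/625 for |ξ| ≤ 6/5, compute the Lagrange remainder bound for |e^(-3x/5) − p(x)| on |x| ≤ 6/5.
4374*exp(18/25)/390625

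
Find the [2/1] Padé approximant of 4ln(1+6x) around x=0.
24*x*(x + 1)/(4*x + 1)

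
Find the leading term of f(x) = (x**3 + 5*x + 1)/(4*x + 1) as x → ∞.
x**2/4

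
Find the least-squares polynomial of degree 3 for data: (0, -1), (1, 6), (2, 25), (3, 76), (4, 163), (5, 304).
-17/21 + (160/63)x + (59/42)x² + (37/18)x³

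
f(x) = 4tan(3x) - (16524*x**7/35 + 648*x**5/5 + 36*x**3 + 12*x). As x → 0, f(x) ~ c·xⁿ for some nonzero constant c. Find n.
9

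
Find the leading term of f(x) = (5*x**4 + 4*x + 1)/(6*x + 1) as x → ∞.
5*x**3/6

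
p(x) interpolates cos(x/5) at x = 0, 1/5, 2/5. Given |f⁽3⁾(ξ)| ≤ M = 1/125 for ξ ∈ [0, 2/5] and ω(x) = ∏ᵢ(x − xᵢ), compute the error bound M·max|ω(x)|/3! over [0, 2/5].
sqrt(3)/421875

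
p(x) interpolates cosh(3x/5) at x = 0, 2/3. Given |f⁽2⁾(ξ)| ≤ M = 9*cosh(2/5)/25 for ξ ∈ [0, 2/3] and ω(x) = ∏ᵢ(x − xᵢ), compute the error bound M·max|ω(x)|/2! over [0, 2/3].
cosh(2/5)/50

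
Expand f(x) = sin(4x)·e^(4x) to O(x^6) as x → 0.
4*x + 16*x**2 + 64*x**3/3 - 512*x**5/15 + O(x**6)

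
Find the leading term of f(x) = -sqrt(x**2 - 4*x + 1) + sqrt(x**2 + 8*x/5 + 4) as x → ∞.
14/5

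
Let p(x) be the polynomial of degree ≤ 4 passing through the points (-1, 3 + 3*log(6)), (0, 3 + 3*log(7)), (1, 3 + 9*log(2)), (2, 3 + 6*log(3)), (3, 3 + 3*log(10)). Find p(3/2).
3 + log(576*15**(113/128)*2**(9/32)*7**(17/32)/35)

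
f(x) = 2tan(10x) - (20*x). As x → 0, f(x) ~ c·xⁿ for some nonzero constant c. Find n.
3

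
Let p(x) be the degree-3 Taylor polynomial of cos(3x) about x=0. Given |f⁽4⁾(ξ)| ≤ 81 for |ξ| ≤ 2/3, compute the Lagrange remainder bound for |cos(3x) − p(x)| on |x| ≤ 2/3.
2/3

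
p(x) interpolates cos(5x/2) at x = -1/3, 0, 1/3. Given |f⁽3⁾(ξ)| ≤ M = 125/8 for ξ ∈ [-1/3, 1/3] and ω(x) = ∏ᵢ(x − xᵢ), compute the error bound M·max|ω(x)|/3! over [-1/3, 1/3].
125*sqrt(3)/5832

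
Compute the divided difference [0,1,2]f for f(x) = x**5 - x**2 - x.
14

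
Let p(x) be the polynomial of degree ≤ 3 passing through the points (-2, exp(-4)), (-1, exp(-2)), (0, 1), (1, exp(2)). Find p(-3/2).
(5 + 15*exp(2) + (-5 + exp(2))*exp(4))*exp(-4)/16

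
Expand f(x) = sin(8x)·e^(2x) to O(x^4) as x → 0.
8*x + 16*x**2 - 208*x**3/3 + O(x**4)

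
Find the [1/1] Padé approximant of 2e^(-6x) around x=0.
(2 - 6*x)/(3*x + 1)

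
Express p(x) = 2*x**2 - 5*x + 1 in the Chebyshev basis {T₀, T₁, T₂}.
(2)T₀ + (-5)T₁ + T₂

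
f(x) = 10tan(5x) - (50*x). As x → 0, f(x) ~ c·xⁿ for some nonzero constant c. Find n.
3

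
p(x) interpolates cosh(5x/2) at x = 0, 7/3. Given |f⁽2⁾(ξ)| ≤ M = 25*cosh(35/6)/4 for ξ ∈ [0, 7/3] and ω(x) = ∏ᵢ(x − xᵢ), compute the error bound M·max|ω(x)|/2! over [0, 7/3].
1225*cosh(35/6)/288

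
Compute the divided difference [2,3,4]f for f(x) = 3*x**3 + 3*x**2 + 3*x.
30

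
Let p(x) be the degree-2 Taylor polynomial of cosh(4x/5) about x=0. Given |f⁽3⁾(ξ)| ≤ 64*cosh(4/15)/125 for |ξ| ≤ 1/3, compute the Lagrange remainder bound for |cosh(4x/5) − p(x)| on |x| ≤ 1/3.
32*cosh(4/15)/10125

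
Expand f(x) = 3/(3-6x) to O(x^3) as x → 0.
1 + 2*x + 4*x**2 + O(x**3)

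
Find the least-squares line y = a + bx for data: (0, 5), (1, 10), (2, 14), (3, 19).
a = 51/10, b = 23/5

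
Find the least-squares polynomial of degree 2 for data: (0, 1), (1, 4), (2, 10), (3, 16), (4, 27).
38/35 + (64/35)x + (8/7)x²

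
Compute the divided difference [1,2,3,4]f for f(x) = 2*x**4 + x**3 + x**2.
21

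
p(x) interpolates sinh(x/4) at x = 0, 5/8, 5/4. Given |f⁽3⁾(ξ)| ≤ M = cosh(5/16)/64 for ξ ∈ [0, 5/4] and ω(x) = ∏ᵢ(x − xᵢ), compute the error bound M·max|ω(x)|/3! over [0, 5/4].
125*sqrt(3)*cosh(5/16)/884736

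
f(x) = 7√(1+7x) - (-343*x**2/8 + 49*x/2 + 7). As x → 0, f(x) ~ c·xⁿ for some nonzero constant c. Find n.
3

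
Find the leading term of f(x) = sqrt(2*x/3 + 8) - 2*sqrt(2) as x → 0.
sqrt(2)*x/12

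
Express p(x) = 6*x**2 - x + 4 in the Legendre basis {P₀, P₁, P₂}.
(6)P₀ - P₁ + (4)P₂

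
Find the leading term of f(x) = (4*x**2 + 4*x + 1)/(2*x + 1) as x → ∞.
2*x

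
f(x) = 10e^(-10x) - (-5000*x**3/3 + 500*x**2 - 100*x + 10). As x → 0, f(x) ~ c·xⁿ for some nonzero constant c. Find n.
4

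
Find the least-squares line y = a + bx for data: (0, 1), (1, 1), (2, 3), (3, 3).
a = 4/5, b = 4/5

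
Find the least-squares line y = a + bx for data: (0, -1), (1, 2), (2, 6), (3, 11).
a = -3/2, b = 4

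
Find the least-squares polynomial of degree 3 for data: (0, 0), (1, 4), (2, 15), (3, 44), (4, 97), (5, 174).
7/18 + (-655/756)x + (149/63)x² + (103/108)x³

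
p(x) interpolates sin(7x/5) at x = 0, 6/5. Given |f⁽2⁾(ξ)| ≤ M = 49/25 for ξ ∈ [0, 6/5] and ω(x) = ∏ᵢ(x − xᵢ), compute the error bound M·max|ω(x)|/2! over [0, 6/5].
441/1250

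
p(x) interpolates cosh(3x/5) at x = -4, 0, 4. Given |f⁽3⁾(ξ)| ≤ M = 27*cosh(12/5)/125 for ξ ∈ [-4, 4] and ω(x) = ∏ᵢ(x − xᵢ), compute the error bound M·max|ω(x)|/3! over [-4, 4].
64*sqrt(3)*cosh(12/5)/125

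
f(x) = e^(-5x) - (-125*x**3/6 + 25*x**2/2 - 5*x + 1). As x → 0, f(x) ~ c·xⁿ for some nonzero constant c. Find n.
4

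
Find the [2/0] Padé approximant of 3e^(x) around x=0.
3*x**2/2 + 3*x + 3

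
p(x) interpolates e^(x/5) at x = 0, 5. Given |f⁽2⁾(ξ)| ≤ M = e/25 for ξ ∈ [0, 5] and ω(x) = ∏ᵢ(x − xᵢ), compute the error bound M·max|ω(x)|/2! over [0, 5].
e/8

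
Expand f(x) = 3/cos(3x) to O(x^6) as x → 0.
3 + 27*x**2/2 + 405*x**4/8 + O(x**6)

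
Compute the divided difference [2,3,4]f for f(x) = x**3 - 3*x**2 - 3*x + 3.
6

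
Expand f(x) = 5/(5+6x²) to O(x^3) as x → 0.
1 - 6*x**2/5 + O(x**3)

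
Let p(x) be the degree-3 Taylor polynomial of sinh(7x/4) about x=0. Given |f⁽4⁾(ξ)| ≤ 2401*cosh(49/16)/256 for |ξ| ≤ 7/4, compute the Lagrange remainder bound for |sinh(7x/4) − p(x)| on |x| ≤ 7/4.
5764801*cosh(49/16)/1572864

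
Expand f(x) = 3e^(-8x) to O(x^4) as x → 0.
3 - 24*x + 96*x**2 - 256*x**3 + O(x**4)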